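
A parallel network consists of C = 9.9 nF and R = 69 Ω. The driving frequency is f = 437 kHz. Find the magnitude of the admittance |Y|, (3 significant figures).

30.8 mS

ω = 2πf = 2.746e+06 rad/s
X_C = 1/(ωC) = 36.8 Ω
Parallel: admittances add. Y = 1/R + jωC
Y = (0.0145 + j0.0272) S
|Y| = 0.0308 S → |Z| = 1/|Y| = 32.5 Ω, ∠Z = −∠Y = -61.9°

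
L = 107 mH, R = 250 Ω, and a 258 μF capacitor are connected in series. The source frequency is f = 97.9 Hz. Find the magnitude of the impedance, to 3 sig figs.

ω = 2πf = 615.1 rad/s
X_L = ωL = 65.8 Ω
X_C = 1/(ωC) = 6.30 Ω
Net reactance X = X_L − X_C = 59.5 Ω
Z = 250 + j59.5 Ω
|Z| = √(250² + 59.5²) = 257 Ω

257 Ω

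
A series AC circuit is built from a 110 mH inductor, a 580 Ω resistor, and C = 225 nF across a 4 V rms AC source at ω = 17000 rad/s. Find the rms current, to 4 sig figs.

X_L = ωL = 1870 Ω
X_C = 1/(ωC) = 261.4 Ω
Net reactance X = X_L − X_C = 1609 Ω
Z = 580.0 + j1609 Ω
|Z| = √(580.0² + 1609²) = 1710 Ω
I = V/|Z| = 4/1710 = 2.339 mA

2.339 mA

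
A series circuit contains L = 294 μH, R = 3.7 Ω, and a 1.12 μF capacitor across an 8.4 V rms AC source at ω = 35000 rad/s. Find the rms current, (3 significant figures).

X_L = ωL = 10.3 Ω
X_C = 1/(ωC) = 25.5 Ω
Net reactance X = X_L − X_C = -15.2 Ω
Z = 3.70 − j15.2 Ω
|Z| = √(3.70² + 15.2²) = 15.7 Ω
I = V/|Z| = 8.4/15.7 = 536 mA

536 mA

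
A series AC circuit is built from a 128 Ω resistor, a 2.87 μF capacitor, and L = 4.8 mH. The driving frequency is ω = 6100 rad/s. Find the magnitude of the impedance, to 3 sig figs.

131 Ω

X_L = ωL = 29.3 Ω
X_C = 1/(ωC) = 57.1 Ω
Net reactance X = X_L − X_C = -27.8 Ω
Z = 128 − j27.8 Ω
|Z| = √(128² + 27.8²) = 131 Ω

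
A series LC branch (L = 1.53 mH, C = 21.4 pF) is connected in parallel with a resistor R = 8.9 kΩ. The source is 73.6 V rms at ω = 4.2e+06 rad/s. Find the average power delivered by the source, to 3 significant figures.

609 mW

X_L = ωL = 6430 Ω
X_C = 1/(ωC) = 11100 Ω
Branch 1: Z₁ = R = 8900 Ω
Branch 2 (series LC): Z₂ = j(X_L − X_C) = −j4700 Ω
Parallel: Z = Z₁Z₂/(Z₁+Z₂), |Z| = 4160 Ω, ∠Z = -62.2°
I = V/|Z| = 17.7 mA
P = VI cos φ = 73.6 × 0.0177 × cos(-62.2°) = 609 mW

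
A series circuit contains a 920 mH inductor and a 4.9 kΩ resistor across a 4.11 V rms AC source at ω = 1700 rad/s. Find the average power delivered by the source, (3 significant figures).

3.13 mW

X_L = ωL = 1560 Ω
Z = 4900 + j1560 Ω
|Z| = √(4900² + 1560²) = 5140 Ω
∠Z = arctan(1560/4900) = 17.7°
I = V/|Z| = 799 μA
P = VI cos φ = 4.11 × 0.000799 × cos(17.7°) = 3.13 mW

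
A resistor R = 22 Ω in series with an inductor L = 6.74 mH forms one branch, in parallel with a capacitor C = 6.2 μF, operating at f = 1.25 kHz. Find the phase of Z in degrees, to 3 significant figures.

-78.4°

ω = 2πf = 7854 rad/s
X_L = ωL = 52.9 Ω
X_C = 1/(ωC) = 20.5 Ω
Branch 1 (R+jX_L): Z₁ = 22.0 + j52.9 Ω, |Z₁| = 57.3 Ω
Branch 2 (−jX_C): Z₂ = −j20.5 Ω
Parallel: Z = Z₁Z₂/(Z₁+Z₂), |Z| = 30.1 Ω, ∠Z = -78.4°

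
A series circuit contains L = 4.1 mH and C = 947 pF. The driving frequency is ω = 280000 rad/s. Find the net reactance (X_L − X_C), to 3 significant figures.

-2620 Ω

X_L = ωL = 1150 Ω
X_C = 1/(ωC) = 3770 Ω
X = 1150 − 3770 = -2620 Ω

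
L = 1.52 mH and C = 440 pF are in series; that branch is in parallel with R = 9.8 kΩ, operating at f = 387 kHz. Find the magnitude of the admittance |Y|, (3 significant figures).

376 μS

ω = 2πf = 2.432e+06 rad/s
X_L = ωL = 3700 Ω
X_C = 1/(ωC) = 935 Ω
Branch 1: Z₁ = R = 9800 Ω
Branch 2 (series LC): Z₂ = j(X_L − X_C) = j2760 Ω
Parallel: Z = Z₁Z₂/(Z₁+Z₂), |Z| = 2660 Ω, ∠Z = 74.3°
|Y| = 1/|Z| = 376 μS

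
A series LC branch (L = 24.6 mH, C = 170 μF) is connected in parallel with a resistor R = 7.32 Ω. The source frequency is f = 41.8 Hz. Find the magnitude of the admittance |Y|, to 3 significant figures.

ω = 2πf = 262.6 rad/s
X_L = ωL = 6.46 Ω
X_C = 1/(ωC) = 22.4 Ω
Branch 1: Z₁ = R = 7.32 Ω
Branch 2 (series LC): Z₂ = j(X_L − X_C) = −j15.9 Ω
Parallel: Z = Z₁Z₂/(Z₁+Z₂), |Z| = 6.65 Ω, ∠Z = -24.7°
|Y| = 1/|Z| = 150 mS

150 mS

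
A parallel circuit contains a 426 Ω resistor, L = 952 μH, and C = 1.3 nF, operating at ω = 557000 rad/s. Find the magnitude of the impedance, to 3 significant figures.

382 Ω

X_L = ωL = 530 Ω
X_C = 1/(ωC) = 1380 Ω
Parallel: admittances add. Y = 1/R + 1/(jωL) + jωC
Y = (0.00235 − j0.00116) S
|Y| = 0.00262 S → |Z| = 1/|Y| = 382 Ω, ∠Z = −∠Y = 26.3°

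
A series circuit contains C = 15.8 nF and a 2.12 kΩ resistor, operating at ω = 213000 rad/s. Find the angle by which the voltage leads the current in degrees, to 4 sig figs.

X_C = 1/(ωC) = 297.1 Ω
Z = 2120 − j297.1 Ω
|Z| = √(2120² + 297.1²) = 2141 Ω
∠Z = arctan(-297.1/2120) = -7.979°

-7.979°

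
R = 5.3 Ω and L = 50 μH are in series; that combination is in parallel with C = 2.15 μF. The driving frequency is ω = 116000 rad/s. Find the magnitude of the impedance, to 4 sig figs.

5.631 Ω

X_L = ωL = 5.800 Ω
X_C = 1/(ωC) = 4.010 Ω
Branch 1 (R+jX_L): Z₁ = 5.300 + j5.800 Ω, |Z₁| = 7.857 Ω
Branch 2 (−jX_C): Z₂ = −j4.010 Ω
Parallel: Z = Z₁Z₂/(Z₁+Z₂), |Z| = 5.631 Ω, ∠Z = -61.09°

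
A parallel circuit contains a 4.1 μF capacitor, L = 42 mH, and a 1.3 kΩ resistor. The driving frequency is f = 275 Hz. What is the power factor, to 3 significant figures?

0.114

ω = 2πf = 1728 rad/s
X_L = ωL = 72.6 Ω
X_C = 1/(ωC) = 141 Ω
Parallel: admittances add. Y = 1/R + 1/(jωL) + jωC
Y = (0.000769 − j0.00670) S
|Y| = 0.00674 S → |Z| = 1/|Y| = 148 Ω, ∠Z = −∠Y = 83.4°
cos φ = cos(83.4°) = 0.114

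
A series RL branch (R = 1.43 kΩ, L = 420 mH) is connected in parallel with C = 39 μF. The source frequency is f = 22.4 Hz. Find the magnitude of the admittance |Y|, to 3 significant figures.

5.50 mS

ω = 2πf = 140.7 rad/s
X_L = ωL = 59.1 Ω
X_C = 1/(ωC) = 182 Ω
Branch 1 (R+jX_L): Z₁ = 1430 + j59.1 Ω, |Z₁| = 1430 Ω
Branch 2 (−jX_C): Z₂ = −j182 Ω
Parallel: Z = Z₁Z₂/(Z₁+Z₂), |Z| = 182 Ω, ∠Z = -82.7°
|Y| = 1/|Z| = 5.50 mS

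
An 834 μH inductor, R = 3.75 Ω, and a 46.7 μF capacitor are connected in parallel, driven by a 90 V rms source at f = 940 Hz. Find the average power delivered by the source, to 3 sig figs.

2.16 kW

ω = 2πf = 5906 rad/s
X_L = ωL = 4.93 Ω
X_C = 1/(ωC) = 3.63 Ω
Parallel: admittances add. Y = 1/R + 1/(jωL) + jωC
Y = (0.267 + j0.0728) S
|Y| = 0.276 S → |Z| = 1/|Y| = 3.62 Ω, ∠Z = −∠Y = -15.3°
I = V/|Z| = 24.9 A
P = VI cos φ = 90 × 24.9 × cos(-15.3°) = 2.16 kW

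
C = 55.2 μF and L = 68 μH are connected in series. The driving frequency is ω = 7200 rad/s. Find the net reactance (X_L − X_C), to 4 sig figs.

X_L = ωL = 0.4896 Ω
X_C = 1/(ωC) = 2.516 Ω
X = 0.4896 − 2.516 = -2.027 Ω

-2.027 Ω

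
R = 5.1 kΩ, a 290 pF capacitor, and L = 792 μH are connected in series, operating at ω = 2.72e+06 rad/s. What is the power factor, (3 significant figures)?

X_L = ωL = 2150 Ω
X_C = 1/(ωC) = 1270 Ω
Net reactance X = X_L − X_C = 886 Ω
Z = 5100 + j886 Ω
|Z| = √(5100² + 886²) = 5180 Ω
∠Z = arctan(886/5100) = 9.86°
cos φ = cos(9.86°) = 0.985

0.985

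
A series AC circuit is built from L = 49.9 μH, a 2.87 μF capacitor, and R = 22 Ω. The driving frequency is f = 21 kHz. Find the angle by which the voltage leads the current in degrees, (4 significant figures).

10.16°

ω = 2πf = 131900 rad/s
X_L = ωL = 6.584 Ω
X_C = 1/(ωC) = 2.641 Ω
Net reactance X = X_L − X_C = 3.943 Ω
Z = 22.00 + j3.943 Ω
|Z| = √(22.00² + 3.943²) = 22.35 Ω
∠Z = arctan(3.943/22.00) = 10.16°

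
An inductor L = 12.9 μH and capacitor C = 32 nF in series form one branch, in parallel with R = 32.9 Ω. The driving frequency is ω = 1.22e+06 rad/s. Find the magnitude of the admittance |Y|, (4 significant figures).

105.7 mS

X_L = ωL = 15.74 Ω
X_C = 1/(ωC) = 25.61 Ω
Branch 1: Z₁ = R = 32.90 Ω
Branch 2 (series LC): Z₂ = j(X_L − X_C) = −j9.877 Ω
Parallel: Z = Z₁Z₂/(Z₁+Z₂), |Z| = 9.460 Ω, ∠Z = -73.29°
|Y| = 1/|Z| = 105.7 mS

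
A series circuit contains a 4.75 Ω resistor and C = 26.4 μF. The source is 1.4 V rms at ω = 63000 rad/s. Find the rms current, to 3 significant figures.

X_C = 1/(ωC) = 0.601 Ω
Z = 4.75 − j0.601 Ω
|Z| = √(4.75² + 0.601²) = 4.79 Ω
I = V/|Z| = 1.4/4.79 = 292 mA

292 mA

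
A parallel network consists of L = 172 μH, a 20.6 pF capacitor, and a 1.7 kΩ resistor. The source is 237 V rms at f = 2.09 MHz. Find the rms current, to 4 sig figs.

145.3 mA

ω = 2πf = 1.313e+07 rad/s
X_L = ωL = 2259 Ω
X_C = 1/(ωC) = 3697 Ω
Parallel: admittances add. Y = 1/R + 1/(jωL) + jωC
Y = (0.0005882 − j0.0001722) S
|Y| = 0.0006129 S → |Z| = 1/|Y| = 1632 Ω, ∠Z = −∠Y = 16.32°
I = V/|Z| = 237/1632 = 145.3 mA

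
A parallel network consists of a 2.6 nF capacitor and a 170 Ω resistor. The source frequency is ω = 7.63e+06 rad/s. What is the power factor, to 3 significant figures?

0.284

X_C = 1/(ωC) = 50.4 Ω
Parallel: admittances add. Y = 1/R + jωC
Y = (0.00588 + j0.0198) S
|Y| = 0.0207 S → |Z| = 1/|Y| = 48.3 Ω, ∠Z = −∠Y = -73.5°
cos φ = cos(-73.5°) = 0.284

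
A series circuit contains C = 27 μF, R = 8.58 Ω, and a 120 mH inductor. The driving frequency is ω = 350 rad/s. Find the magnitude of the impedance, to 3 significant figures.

64.4 Ω

X_L = ωL = 42.0 Ω
X_C = 1/(ωC) = 106 Ω
Net reactance X = X_L − X_C = -63.8 Ω
Z = 8.58 − j63.8 Ω
|Z| = √(8.58² + 63.8²) = 64.4 Ω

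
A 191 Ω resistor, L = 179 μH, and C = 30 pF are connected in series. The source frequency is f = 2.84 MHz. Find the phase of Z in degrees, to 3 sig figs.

81.8°

ω = 2πf = 1.784e+07 rad/s
X_L = ωL = 3190 Ω
X_C = 1/(ωC) = 1870 Ω
Net reactance X = X_L − X_C = 1330 Ω
Z = 191 + j1330 Ω
|Z| = √(191² + 1330²) = 1340 Ω
∠Z = arctan(1330/191) = 81.8°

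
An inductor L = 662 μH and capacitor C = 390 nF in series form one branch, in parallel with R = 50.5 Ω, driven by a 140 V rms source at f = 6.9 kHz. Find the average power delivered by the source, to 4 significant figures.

ω = 2πf = 43350 rad/s
X_L = ωL = 28.70 Ω
X_C = 1/(ωC) = 59.14 Ω
Branch 1: Z₁ = R = 50.50 Ω
Branch 2 (series LC): Z₂ = j(X_L − X_C) = −j30.44 Ω
Parallel: Z = Z₁Z₂/(Z₁+Z₂), |Z| = 26.07 Ω, ∠Z = -58.92°
I = V/|Z| = 5.370 A
P = VI cos φ = 140 × 5.370 × cos(-58.92°) = 388.1 W

388.1 W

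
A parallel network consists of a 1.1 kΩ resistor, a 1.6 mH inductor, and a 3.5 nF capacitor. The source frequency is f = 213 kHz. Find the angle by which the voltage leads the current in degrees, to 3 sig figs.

ω = 2πf = 1.338e+06 rad/s
X_L = ωL = 2140 Ω
X_C = 1/(ωC) = 213 Ω
Parallel: admittances add. Y = 1/R + 1/(jωL) + jωC
Y = (0.000909 + j0.00422) S
|Y| = 0.00431 S → |Z| = 1/|Y| = 232 Ω, ∠Z = −∠Y = -77.8°

-77.8°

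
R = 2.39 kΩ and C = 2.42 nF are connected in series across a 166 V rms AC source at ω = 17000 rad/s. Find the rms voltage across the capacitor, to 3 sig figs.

X_C = 1/(ωC) = 24300 Ω
Z = 2390 − j24300 Ω
|Z| = √(2390² + 24300²) = 24400 Ω
I = V/|Z| = 6.80 mA
V_C = I·|Z_C| = 0.00680 × 24300 = 165 V

165 V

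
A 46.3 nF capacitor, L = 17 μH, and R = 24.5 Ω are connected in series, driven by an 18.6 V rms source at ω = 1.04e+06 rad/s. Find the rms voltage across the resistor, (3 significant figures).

18.5 V

X_L = ωL = 17.7 Ω
X_C = 1/(ωC) = 20.8 Ω
Net reactance X = X_L − X_C = -3.09 Ω
Z = 24.5 − j3.09 Ω
|Z| = √(24.5² + 3.09²) = 24.7 Ω
I = V/|Z| = 753 mA
V_R = I·|Z_R| = 0.753 × 24.5 = 18.5 V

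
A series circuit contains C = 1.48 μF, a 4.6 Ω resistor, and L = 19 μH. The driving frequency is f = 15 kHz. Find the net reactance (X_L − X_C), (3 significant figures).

ω = 2πf = 94250 rad/s
X_L = ωL = 1.79 Ω
X_C = 1/(ωC) = 7.17 Ω
X = 1.79 − 7.17 = -5.38 Ω

-5.38 Ω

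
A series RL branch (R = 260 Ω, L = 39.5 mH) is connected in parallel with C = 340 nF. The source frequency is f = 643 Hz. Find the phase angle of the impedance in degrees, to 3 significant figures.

6.96°

ω = 2πf = 4040 rad/s
X_L = ωL = 160 Ω
X_C = 1/(ωC) = 728 Ω
Branch 1 (R+jX_L): Z₁ = 260 + j160 Ω, |Z₁| = 305 Ω
Branch 2 (−jX_C): Z₂ = −j728 Ω
Parallel: Z = Z₁Z₂/(Z₁+Z₂), |Z| = 355 Ω, ∠Z = 6.96°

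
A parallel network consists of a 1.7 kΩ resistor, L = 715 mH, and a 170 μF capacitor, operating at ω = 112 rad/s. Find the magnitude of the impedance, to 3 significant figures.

152 Ω

X_L = ωL = 80.1 Ω
X_C = 1/(ωC) = 52.5 Ω
Parallel: admittances add. Y = 1/R + 1/(jωL) + jωC
Y = (0.000588 + j0.00655) S
|Y| = 0.00658 S → |Z| = 1/|Y| = 152 Ω, ∠Z = −∠Y = -84.9°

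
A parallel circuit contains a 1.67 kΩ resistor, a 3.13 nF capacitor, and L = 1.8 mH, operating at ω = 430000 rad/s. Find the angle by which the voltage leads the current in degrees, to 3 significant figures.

X_L = ωL = 774 Ω
X_C = 1/(ωC) = 743 Ω
Parallel: admittances add. Y = 1/R + 1/(jωL) + jωC
Y = (0.000599 + j5.39e-05) S
|Y| = 0.000601 S → |Z| = 1/|Y| = 1660 Ω, ∠Z = −∠Y = -5.14°

-5.14°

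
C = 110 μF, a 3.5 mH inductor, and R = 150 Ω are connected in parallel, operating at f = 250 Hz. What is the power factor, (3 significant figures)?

ω = 2πf = 1571 rad/s
X_L = ωL = 5.50 Ω
X_C = 1/(ωC) = 5.79 Ω
Parallel: admittances add. Y = 1/R + 1/(jωL) + jωC
Y = (0.00667 − j0.00910) S
|Y| = 0.0113 S → |Z| = 1/|Y| = 88.6 Ω, ∠Z = −∠Y = 53.8°
cos φ = cos(53.8°) = 0.591

0.591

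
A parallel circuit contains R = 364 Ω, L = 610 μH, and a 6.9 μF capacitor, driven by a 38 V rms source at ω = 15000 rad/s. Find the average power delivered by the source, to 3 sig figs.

3.97 W

X_L = ωL = 9.15 Ω
X_C = 1/(ωC) = 9.66 Ω
Parallel: admittances add. Y = 1/R + 1/(jωL) + jωC
Y = (0.00275 − j0.00579) S
|Y| = 0.00641 S → |Z| = 1/|Y| = 156 Ω, ∠Z = −∠Y = 64.6°
I = V/|Z| = 244 mA
P = VI cos φ = 38 × 0.244 × cos(64.6°) = 3.97 W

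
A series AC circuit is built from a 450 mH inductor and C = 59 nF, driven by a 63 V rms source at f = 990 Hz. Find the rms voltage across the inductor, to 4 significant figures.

ω = 2πf = 6220 rad/s
X_L = ωL = 2799 Ω
X_C = 1/(ωC) = 2725 Ω
Net reactance X = X_L − X_C = 74.37 Ω
Z = j74.37 Ω
|Z| = √(0² + 74.37²) = 74.37 Ω
I = V/|Z| = 847.1 mA
V_L = I·|Z_L| = 0.8471 × 2799 = 2371 V

2371 V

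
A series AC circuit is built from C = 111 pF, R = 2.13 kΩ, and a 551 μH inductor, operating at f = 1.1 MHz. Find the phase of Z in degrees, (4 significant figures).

49.62°

ω = 2πf = 6.912e+06 rad/s
X_L = ωL = 3808 Ω
X_C = 1/(ωC) = 1303 Ω
Net reactance X = X_L − X_C = 2505 Ω
Z = 2130 + j2505 Ω
|Z| = √(2130² + 2505²) = 3288 Ω
∠Z = arctan(2505/2130) = 49.62°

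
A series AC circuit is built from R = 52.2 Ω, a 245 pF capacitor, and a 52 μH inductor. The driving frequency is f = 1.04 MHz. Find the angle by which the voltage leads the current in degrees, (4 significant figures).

-79.61°

ω = 2πf = 6.535e+06 rad/s
X_L = ωL = 339.8 Ω
X_C = 1/(ωC) = 624.6 Ω
Net reactance X = X_L − X_C = -284.8 Ω
Z = 52.20 − j284.8 Ω
|Z| = √(52.20² + 284.8²) = 289.6 Ω
∠Z = arctan(-284.8/52.20) = -79.61°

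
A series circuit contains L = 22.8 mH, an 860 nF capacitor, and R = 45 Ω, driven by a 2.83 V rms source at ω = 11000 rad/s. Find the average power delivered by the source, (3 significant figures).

15.6 mW

X_L = ωL = 251 Ω
X_C = 1/(ωC) = 106 Ω
Net reactance X = X_L − X_C = 145 Ω
Z = 45.0 + j145 Ω
|Z| = √(45.0² + 145²) = 152 Ω
∠Z = arctan(145/45.0) = 72.8°
I = V/|Z| = 18.6 mA
P = VI cos φ = 2.83 × 0.0186 × cos(72.8°) = 15.6 mW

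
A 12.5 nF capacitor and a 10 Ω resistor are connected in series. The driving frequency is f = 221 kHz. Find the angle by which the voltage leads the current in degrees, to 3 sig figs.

ω = 2πf = 1.389e+06 rad/s
X_C = 1/(ωC) = 57.6 Ω
Z = 10.0 − j57.6 Ω
|Z| = √(10.0² + 57.6²) = 58.5 Ω
∠Z = arctan(-57.6/10.0) = -80.2°

-80.2°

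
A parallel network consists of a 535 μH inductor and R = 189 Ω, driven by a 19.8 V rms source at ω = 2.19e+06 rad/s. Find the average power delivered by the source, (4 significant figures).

X_L = ωL = 1172 Ω
Parallel: admittances add. Y = 1/R + 1/(jωL)
Y = (0.005291 − j0.0008535) S
|Y| = 0.005359 S → |Z| = 1/|Y| = 186.6 Ω, ∠Z = −∠Y = 9.164°
I = V/|Z| = 106.1 mA
P = VI cos φ = 19.8 × 0.1061 × cos(9.164°) = 2.074 W

2.074 W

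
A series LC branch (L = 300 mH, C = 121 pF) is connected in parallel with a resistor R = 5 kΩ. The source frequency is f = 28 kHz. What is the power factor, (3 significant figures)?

0.758

ω = 2πf = 175900 rad/s
X_L = ωL = 52800 Ω
X_C = 1/(ωC) = 47000 Ω
Branch 1: Z₁ = R = 5000 Ω
Branch 2 (series LC): Z₂ = j(X_L − X_C) = j5800 Ω
Parallel: Z = Z₁Z₂/(Z₁+Z₂), |Z| = 3790 Ω, ∠Z = 40.8°
cos φ = cos(40.8°) = 0.758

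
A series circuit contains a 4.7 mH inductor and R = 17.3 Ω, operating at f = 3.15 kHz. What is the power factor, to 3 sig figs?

ω = 2πf = 19790 rad/s
X_L = ωL = 93.0 Ω
Z = 17.3 + j93.0 Ω
|Z| = √(17.3² + 93.0²) = 94.6 Ω
∠Z = arctan(93.0/17.3) = 79.5°
cos φ = cos(79.5°) = 0.183

0.183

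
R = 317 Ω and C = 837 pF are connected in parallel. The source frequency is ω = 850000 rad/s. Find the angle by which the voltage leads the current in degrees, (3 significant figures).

-12.7°

X_C = 1/(ωC) = 1410 Ω
Parallel: admittances add. Y = 1/R + jωC
Y = (0.00315 + j0.000711) S
|Y| = 0.00323 S → |Z| = 1/|Y| = 309 Ω, ∠Z = −∠Y = -12.7°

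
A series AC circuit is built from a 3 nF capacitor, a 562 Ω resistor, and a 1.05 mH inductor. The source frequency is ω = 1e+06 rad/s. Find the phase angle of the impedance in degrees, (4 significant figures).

51.90°

X_L = ωL = 1050 Ω
X_C = 1/(ωC) = 333.3 Ω
Net reactance X = X_L − X_C = 716.7 Ω
Z = 562.0 + j716.7 Ω
|Z| = √(562.0² + 716.7²) = 910.7 Ω
∠Z = arctan(716.7/562.0) = 51.90°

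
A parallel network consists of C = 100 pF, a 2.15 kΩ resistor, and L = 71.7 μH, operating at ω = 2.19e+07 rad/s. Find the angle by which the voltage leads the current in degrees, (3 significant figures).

X_L = ωL = 1570 Ω
X_C = 1/(ωC) = 457 Ω
Parallel: admittances add. Y = 1/R + 1/(jωL) + jωC
Y = (0.000465 + j0.00155) S
|Y| = 0.00162 S → |Z| = 1/|Y| = 617 Ω, ∠Z = −∠Y = -73.3°

-73.3°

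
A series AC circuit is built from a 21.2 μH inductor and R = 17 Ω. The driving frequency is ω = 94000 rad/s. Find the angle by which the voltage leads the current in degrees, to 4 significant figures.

6.686°

X_L = ωL = 1.993 Ω
Z = 17.00 + j1.993 Ω
|Z| = √(17.00² + 1.993²) = 17.12 Ω
∠Z = arctan(1.993/17.00) = 6.686°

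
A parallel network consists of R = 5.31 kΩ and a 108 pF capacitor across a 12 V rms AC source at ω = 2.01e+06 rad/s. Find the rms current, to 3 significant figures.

3.45 mA

X_C = 1/(ωC) = 4610 Ω
Parallel: admittances add. Y = 1/R + jωC
Y = (0.000188 + j0.000217) S
|Y| = 0.000287 S → |Z| = 1/|Y| = 3480 Ω, ∠Z = −∠Y = -49.1°
I = V/|Z| = 12/3480 = 3.45 mA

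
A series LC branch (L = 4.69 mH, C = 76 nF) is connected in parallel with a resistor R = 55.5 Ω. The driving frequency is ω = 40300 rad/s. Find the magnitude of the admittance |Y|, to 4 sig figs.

19.43 mS

X_L = ωL = 189.0 Ω
X_C = 1/(ωC) = 326.5 Ω
Branch 1: Z₁ = R = 55.50 Ω
Branch 2 (series LC): Z₂ = j(X_L − X_C) = −j137.5 Ω
Parallel: Z = Z₁Z₂/(Z₁+Z₂), |Z| = 51.47 Ω, ∠Z = -21.98°
|Y| = 1/|Z| = 19.43 mS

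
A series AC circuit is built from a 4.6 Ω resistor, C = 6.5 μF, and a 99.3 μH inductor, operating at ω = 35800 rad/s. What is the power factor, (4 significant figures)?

X_L = ωL = 3.555 Ω
X_C = 1/(ωC) = 4.297 Ω
Net reactance X = X_L − X_C = -0.7424 Ω
Z = 4.600 − j0.7424 Ω
|Z| = √(4.600² + 0.7424²) = 4.660 Ω
∠Z = arctan(-0.7424/4.600) = -9.168°
cos φ = cos(-9.168°) = 0.9872

0.9872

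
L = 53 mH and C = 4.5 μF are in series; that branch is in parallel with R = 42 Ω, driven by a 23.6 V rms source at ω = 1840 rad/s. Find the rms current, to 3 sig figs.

X_L = ωL = 97.5 Ω
X_C = 1/(ωC) = 121 Ω
Branch 1: Z₁ = R = 42.0 Ω
Branch 2 (series LC): Z₂ = j(X_L − X_C) = −j23.3 Ω
Parallel: Z = Z₁Z₂/(Z₁+Z₂), |Z| = 20.3 Ω, ∠Z = -61.0°
I = V/|Z| = 23.6/20.3 = 1.16 A

1.16 A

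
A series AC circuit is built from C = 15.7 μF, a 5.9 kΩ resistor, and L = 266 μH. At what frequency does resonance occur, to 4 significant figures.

2.463 kHz

ω₀ = 1/√(LC) = 1/√(0.000266 × 1.57e-05) = 15470 rad/s
f₀ = ω₀/(2π) = 2.463 kHz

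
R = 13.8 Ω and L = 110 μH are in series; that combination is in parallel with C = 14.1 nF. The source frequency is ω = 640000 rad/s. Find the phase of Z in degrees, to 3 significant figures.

60.1°

X_L = ωL = 70.4 Ω
X_C = 1/(ωC) = 111 Ω
Branch 1 (R+jX_L): Z₁ = 13.8 + j70.4 Ω, |Z₁| = 71.7 Ω
Branch 2 (−jX_C): Z₂ = −j111 Ω
Parallel: Z = Z₁Z₂/(Z₁+Z₂), |Z| = 186 Ω, ∠Z = 60.1°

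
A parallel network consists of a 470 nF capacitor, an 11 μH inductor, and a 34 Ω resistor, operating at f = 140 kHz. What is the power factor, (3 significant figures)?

0.0944

ω = 2πf = 879600 rad/s
X_L = ωL = 9.68 Ω
X_C = 1/(ωC) = 2.42 Ω
Parallel: admittances add. Y = 1/R + 1/(jωL) + jωC
Y = (0.0294 + j0.310) S
|Y| = 0.311 S → |Z| = 1/|Y| = 3.21 Ω, ∠Z = −∠Y = -84.6°
cos φ = cos(-84.6°) = 0.0944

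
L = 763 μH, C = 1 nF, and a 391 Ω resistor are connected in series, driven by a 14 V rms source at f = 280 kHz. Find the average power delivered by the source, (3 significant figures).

ω = 2πf = 1.759e+06 rad/s
X_L = ωL = 1340 Ω
X_C = 1/(ωC) = 568 Ω
Net reactance X = X_L − X_C = 774 Ω
Z = 391 + j774 Ω
|Z| = √(391² + 774²) = 867 Ω
∠Z = arctan(774/391) = 63.2°
I = V/|Z| = 16.1 mA
P = VI cos φ = 14 × 0.0161 × cos(63.2°) = 102 mW

102 mW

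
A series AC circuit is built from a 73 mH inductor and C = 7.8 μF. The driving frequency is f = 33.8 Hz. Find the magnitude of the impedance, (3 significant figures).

ω = 2πf = 212.4 rad/s
X_L = ωL = 15.5 Ω
X_C = 1/(ωC) = 604 Ω
Net reactance X = X_L − X_C = -588 Ω
Z = − j588 Ω
|Z| = √(0² + 588²) = 588 Ω

588 Ω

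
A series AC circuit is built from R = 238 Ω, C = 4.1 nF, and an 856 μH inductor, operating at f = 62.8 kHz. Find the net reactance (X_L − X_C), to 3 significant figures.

ω = 2πf = 394600 rad/s
X_L = ωL = 338 Ω
X_C = 1/(ωC) = 618 Ω
X = 338 − 618 = -280 Ω

-280 Ω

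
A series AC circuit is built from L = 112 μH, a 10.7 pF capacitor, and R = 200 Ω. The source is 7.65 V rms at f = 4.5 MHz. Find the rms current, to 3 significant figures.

ω = 2πf = 2.827e+07 rad/s
X_L = ωL = 3170 Ω
X_C = 1/(ωC) = 3310 Ω
Net reactance X = X_L − X_C = -139 Ω
Z = 200 − j139 Ω
|Z| = √(200² + 139²) = 243 Ω
I = V/|Z| = 7.65/243 = 31.4 mA

31.4 mA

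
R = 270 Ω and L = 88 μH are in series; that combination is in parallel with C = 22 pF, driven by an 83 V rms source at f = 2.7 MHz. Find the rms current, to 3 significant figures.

24.8 mA

ω = 2πf = 1.696e+07 rad/s
X_L = ωL = 1490 Ω
X_C = 1/(ωC) = 2680 Ω
Branch 1 (R+jX_L): Z₁ = 270 + j1490 Ω, |Z₁| = 1520 Ω
Branch 2 (−jX_C): Z₂ = −j2680 Ω
Parallel: Z = Z₁Z₂/(Z₁+Z₂), |Z| = 3340 Ω, ∠Z = 66.9°
I = V/|Z| = 83/3340 = 24.8 mA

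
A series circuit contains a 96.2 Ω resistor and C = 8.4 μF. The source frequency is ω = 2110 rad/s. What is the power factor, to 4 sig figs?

X_C = 1/(ωC) = 56.42 Ω
Z = 96.20 − j56.42 Ω
|Z| = √(96.20² + 56.42²) = 111.5 Ω
∠Z = arctan(-56.42/96.20) = -30.39°
cos φ = cos(-30.39°) = 0.8626

0.8626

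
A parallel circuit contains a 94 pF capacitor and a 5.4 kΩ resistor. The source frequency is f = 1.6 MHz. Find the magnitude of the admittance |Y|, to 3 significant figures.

ω = 2πf = 1.005e+07 rad/s
X_C = 1/(ωC) = 1060 Ω
Parallel: admittances add. Y = 1/R + jωC
Y = (0.000185 + j0.000945) S
|Y| = 0.000963 S → |Z| = 1/|Y| = 1040 Ω, ∠Z = −∠Y = -78.9°

963 μS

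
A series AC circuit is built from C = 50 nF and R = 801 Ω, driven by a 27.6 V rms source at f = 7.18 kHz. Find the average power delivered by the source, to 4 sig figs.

728.0 mW

ω = 2πf = 45110 rad/s
X_C = 1/(ωC) = 443.3 Ω
Z = 801.0 − j443.3 Ω
|Z| = √(801.0² + 443.3²) = 915.5 Ω
∠Z = arctan(-443.3/801.0) = -28.96°
I = V/|Z| = 30.15 mA
P = VI cos φ = 27.6 × 0.03015 × cos(-28.96°) = 728.0 mW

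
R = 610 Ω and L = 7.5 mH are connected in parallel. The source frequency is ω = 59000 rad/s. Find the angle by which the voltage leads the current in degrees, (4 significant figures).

X_L = ωL = 442.5 Ω
Parallel: admittances add. Y = 1/R + 1/(jωL)
Y = (0.001639 − j0.002260) S
|Y| = 0.002792 S → |Z| = 1/|Y| = 358.2 Ω, ∠Z = −∠Y = 54.04°

54.04°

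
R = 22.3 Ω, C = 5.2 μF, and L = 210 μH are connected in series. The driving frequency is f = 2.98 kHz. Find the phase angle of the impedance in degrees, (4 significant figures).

-15.87°

ω = 2πf = 18720 rad/s
X_L = ωL = 3.932 Ω
X_C = 1/(ωC) = 10.27 Ω
Net reactance X = X_L − X_C = -6.339 Ω
Z = 22.30 − j6.339 Ω
|Z| = √(22.30² + 6.339²) = 23.18 Ω
∠Z = arctan(-6.339/22.30) = -15.87°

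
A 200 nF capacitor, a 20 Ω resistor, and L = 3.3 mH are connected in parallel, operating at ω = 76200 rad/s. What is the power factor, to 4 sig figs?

0.9756

X_L = ωL = 251.5 Ω
X_C = 1/(ωC) = 65.62 Ω
Parallel: admittances add. Y = 1/R + 1/(jωL) + jωC
Y = (0.05000 + j0.01126) S
|Y| = 0.05125 S → |Z| = 1/|Y| = 19.51 Ω, ∠Z = −∠Y = -12.69°
cos φ = cos(-12.69°) = 0.9756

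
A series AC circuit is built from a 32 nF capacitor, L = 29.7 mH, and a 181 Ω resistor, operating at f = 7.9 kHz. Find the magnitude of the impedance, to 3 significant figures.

ω = 2πf = 49640 rad/s
X_L = ωL = 1470 Ω
X_C = 1/(ωC) = 630 Ω
Net reactance X = X_L − X_C = 845 Ω
Z = 181 + j845 Ω
|Z| = √(181² + 845²) = 864 Ω

864 Ω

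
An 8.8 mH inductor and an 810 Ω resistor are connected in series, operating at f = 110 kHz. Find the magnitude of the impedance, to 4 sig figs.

6136 Ω

ω = 2πf = 691200 rad/s
X_L = ωL = 6082 Ω
Z = 810.0 + j6082 Ω
|Z| = √(810.0² + 6082²) = 6136 Ω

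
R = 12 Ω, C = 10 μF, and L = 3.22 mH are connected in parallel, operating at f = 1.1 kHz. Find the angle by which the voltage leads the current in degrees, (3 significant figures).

-16.2°

ω = 2πf = 6912 rad/s
X_L = ωL = 22.3 Ω
X_C = 1/(ωC) = 14.5 Ω
Parallel: admittances add. Y = 1/R + 1/(jωL) + jωC
Y = (0.0833 + j0.0242) S
|Y| = 0.0868 S → |Z| = 1/|Y| = 11.5 Ω, ∠Z = −∠Y = -16.2°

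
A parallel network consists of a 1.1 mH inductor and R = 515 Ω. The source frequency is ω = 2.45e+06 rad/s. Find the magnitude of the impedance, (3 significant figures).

506 Ω

X_L = ωL = 2700 Ω
Parallel: admittances add. Y = 1/R + 1/(jωL)
Y = (0.00194 − j0.000371) S
|Y| = 0.00198 S → |Z| = 1/|Y| = 506 Ω, ∠Z = −∠Y = 10.8°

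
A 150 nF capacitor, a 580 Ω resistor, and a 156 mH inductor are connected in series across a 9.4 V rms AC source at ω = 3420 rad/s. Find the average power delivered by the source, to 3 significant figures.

X_L = ωL = 534 Ω
X_C = 1/(ωC) = 1950 Ω
Net reactance X = X_L − X_C = -1420 Ω
Z = 580 − j1420 Ω
|Z| = √(580² + 1420²) = 1530 Ω
∠Z = arctan(-1420/580) = -67.7°
I = V/|Z| = 6.14 mA
P = VI cos φ = 9.4 × 0.00614 × cos(-67.7°) = 21.9 mW

21.9 mW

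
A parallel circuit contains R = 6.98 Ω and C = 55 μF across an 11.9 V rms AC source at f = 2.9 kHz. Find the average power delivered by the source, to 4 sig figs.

ω = 2πf = 18220 rad/s
X_C = 1/(ωC) = 0.9978 Ω
Parallel: admittances add. Y = 1/R + jωC
Y = (0.1433 + j1.002) S
|Y| = 1.012 S → |Z| = 1/|Y| = 0.9878 Ω, ∠Z = −∠Y = -81.86°
I = V/|Z| = 12.05 A
P = VI cos φ = 11.9 × 12.05 × cos(-81.86°) = 20.29 W

20.29 W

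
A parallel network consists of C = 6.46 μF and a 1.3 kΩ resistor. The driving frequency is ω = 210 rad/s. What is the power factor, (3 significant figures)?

X_C = 1/(ωC) = 737 Ω
Parallel: admittances add. Y = 1/R + jωC
Y = (0.000769 + j0.00136) S
|Y| = 0.00156 S → |Z| = 1/|Y| = 641 Ω, ∠Z = −∠Y = -60.4°
cos φ = cos(-60.4°) = 0.493

0.493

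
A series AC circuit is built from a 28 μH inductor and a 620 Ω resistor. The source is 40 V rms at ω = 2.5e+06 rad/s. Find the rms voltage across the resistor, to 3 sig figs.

X_L = ωL = 70.0 Ω
Z = 620 + j70.0 Ω
|Z| = √(620² + 70.0²) = 624 Ω
I = V/|Z| = 64.1 mA
V_R = I·|Z_R| = 0.0641 × 620 = 39.7 V

39.7 V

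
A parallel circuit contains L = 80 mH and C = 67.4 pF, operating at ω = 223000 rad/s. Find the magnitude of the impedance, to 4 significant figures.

24380 Ω

X_L = ωL = 17840 Ω
X_C = 1/(ωC) = 66530 Ω
Parallel: admittances add. Y = 1/(jωL) + jωC
Y = (0 − j4.102e-05) S
|Y| = 4.102e-05 S → |Z| = 1/|Y| = 24380 Ω, ∠Z = −∠Y = 90.00°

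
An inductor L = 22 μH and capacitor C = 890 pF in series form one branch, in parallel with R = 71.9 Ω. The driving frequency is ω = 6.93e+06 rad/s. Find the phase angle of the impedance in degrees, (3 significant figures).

-82.3°

X_L = ωL = 152 Ω
X_C = 1/(ωC) = 162 Ω
Branch 1: Z₁ = R = 71.9 Ω
Branch 2 (series LC): Z₂ = j(X_L − X_C) = −j9.67 Ω
Parallel: Z = Z₁Z₂/(Z₁+Z₂), |Z| = 9.59 Ω, ∠Z = -82.3°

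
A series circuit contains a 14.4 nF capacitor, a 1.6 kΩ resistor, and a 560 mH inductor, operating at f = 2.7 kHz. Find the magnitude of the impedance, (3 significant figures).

5640 Ω

ω = 2πf = 16960 rad/s
X_L = ωL = 9500 Ω
X_C = 1/(ωC) = 4090 Ω
Net reactance X = X_L − X_C = 5410 Ω
Z = 1600 + j5410 Ω
|Z| = √(1600² + 5410²) = 5640 Ω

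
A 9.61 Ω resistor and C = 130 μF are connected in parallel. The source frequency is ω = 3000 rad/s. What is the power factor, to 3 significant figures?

0.258

X_C = 1/(ωC) = 2.56 Ω
Parallel: admittances add. Y = 1/R + jωC
Y = (0.104 + j0.390) S
|Y| = 0.404 S → |Z| = 1/|Y| = 2.48 Ω, ∠Z = −∠Y = -75.1°
cos φ = cos(-75.1°) = 0.258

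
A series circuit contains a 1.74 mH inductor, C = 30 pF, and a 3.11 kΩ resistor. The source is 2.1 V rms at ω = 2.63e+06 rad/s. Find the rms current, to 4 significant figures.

242.1 μA

X_L = ωL = 4576 Ω
X_C = 1/(ωC) = 12670 Ω
Net reactance X = X_L − X_C = -8098 Ω
Z = 3110 − j8098 Ω
|Z| = √(3110² + 8098²) = 8675 Ω
I = V/|Z| = 2.1/8675 = 242.1 μA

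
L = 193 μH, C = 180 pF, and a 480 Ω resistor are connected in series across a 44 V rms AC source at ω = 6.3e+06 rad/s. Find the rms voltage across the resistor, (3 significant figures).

36.1 V

X_L = ωL = 1220 Ω
X_C = 1/(ωC) = 882 Ω
Net reactance X = X_L − X_C = 334 Ω
Z = 480 + j334 Ω
|Z| = √(480² + 334²) = 585 Ω
I = V/|Z| = 75.2 mA
V_R = I·|Z_R| = 0.0752 × 480 = 36.1 V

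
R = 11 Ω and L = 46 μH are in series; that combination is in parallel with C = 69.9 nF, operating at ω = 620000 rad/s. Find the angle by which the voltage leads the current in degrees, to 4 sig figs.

X_L = ωL = 28.52 Ω
X_C = 1/(ωC) = 23.07 Ω
Branch 1 (R+jX_L): Z₁ = 11.00 + j28.52 Ω, |Z₁| = 30.57 Ω
Branch 2 (−jX_C): Z₂ = −j23.07 Ω
Parallel: Z = Z₁Z₂/(Z₁+Z₂), |Z| = 57.47 Ω, ∠Z = -47.43°

-47.43°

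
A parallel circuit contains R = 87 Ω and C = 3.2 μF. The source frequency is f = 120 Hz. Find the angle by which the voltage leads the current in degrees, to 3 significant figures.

-11.9°

ω = 2πf = 754.0 rad/s
X_C = 1/(ωC) = 414 Ω
Parallel: admittances add. Y = 1/R + jωC
Y = (0.0115 + j0.00241) S
|Y| = 0.0117 S → |Z| = 1/|Y| = 85.1 Ω, ∠Z = −∠Y = -11.9°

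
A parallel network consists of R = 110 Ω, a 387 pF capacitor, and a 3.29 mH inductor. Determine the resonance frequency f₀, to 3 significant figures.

ω₀ = 1/√(LC) = 1/√(0.00329 × 3.87e-10) = 886200 rad/s
f₀ = ω₀/(2π) = 141 kHz

141 kHz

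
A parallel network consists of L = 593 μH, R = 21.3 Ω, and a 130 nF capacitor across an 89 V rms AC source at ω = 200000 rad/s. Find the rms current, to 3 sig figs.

X_L = ωL = 119 Ω
X_C = 1/(ωC) = 38.5 Ω
Parallel: admittances add. Y = 1/R + 1/(jωL) + jωC
Y = (0.0469 + j0.0176) S
|Y| = 0.0501 S → |Z| = 1/|Y| = 19.9 Ω, ∠Z = −∠Y = -20.5°
I = V/|Z| = 89/19.9 = 4.46 A

4.46 A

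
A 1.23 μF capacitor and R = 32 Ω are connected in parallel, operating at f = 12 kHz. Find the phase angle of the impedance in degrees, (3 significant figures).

-71.4°

ω = 2πf = 75400 rad/s
X_C = 1/(ωC) = 10.8 Ω
Parallel: admittances add. Y = 1/R + jωC
Y = (0.0312 + j0.0927) S
|Y| = 0.0979 S → |Z| = 1/|Y| = 10.2 Ω, ∠Z = −∠Y = -71.4°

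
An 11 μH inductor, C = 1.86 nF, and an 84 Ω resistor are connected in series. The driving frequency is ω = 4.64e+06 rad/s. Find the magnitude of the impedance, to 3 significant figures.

X_L = ωL = 51.0 Ω
X_C = 1/(ωC) = 116 Ω
Net reactance X = X_L − X_C = -64.8 Ω
Z = 84.0 − j64.8 Ω
|Z| = √(84.0² + 64.8²) = 106 Ω

106 Ω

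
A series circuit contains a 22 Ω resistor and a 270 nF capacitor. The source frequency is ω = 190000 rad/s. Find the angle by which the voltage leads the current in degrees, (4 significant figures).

X_C = 1/(ωC) = 19.49 Ω
Z = 22.00 − j19.49 Ω
|Z| = √(22.00² + 19.49²) = 29.39 Ω
∠Z = arctan(-19.49/22.00) = -41.54°

-41.54°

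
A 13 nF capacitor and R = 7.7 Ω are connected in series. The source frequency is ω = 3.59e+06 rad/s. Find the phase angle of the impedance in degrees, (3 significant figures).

-70.2°

X_C = 1/(ωC) = 21.4 Ω
Z = 7.70 − j21.4 Ω
|Z| = √(7.70² + 21.4²) = 22.8 Ω
∠Z = arctan(-21.4/7.70) = -70.2°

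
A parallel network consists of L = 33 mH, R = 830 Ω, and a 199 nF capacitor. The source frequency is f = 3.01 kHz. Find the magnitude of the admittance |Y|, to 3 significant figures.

2.47 mS

ω = 2πf = 18910 rad/s
X_L = ωL = 624 Ω
X_C = 1/(ωC) = 266 Ω
Parallel: admittances add. Y = 1/R + 1/(jωL) + jωC
Y = (0.00120 + j0.00216) S
|Y| = 0.00247 S → |Z| = 1/|Y| = 404 Ω, ∠Z = −∠Y = -60.9°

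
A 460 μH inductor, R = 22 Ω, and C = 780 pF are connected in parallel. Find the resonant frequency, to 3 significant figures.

266 kHz

ω₀ = 1/√(LC) = 1/√(0.00046 × 7.8e-10) = 1.669e+06 rad/s
f₀ = ω₀/(2π) = 266 kHz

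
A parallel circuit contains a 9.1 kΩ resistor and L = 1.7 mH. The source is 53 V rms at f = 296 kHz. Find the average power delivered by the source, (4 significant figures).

ω = 2πf = 1.86e+06 rad/s
X_L = ωL = 3162 Ω
Parallel: admittances add. Y = 1/R + 1/(jωL)
Y = (0.0001099 − j0.0003163) S
|Y| = 0.0003348 S → |Z| = 1/|Y| = 2987 Ω, ∠Z = −∠Y = 70.84°
I = V/|Z| = 17.75 mA
P = VI cos φ = 53 × 0.01775 × cos(70.84°) = 308.7 mW

308.7 mW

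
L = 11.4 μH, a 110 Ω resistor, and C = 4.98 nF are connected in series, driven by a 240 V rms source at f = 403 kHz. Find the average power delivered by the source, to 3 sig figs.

ω = 2πf = 2.532e+06 rad/s
X_L = ωL = 28.9 Ω
X_C = 1/(ωC) = 79.3 Ω
Net reactance X = X_L − X_C = -50.4 Ω
Z = 110 − j50.4 Ω
|Z| = √(110² + 50.4²) = 121 Ω
∠Z = arctan(-50.4/110) = -24.6°
I = V/|Z| = 1.98 A
P = VI cos φ = 240 × 1.98 × cos(-24.6°) = 433 W

433 W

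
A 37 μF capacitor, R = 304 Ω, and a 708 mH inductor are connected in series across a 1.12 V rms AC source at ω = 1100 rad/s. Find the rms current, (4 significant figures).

1.377 mA

X_L = ωL = 778.8 Ω
X_C = 1/(ωC) = 24.57 Ω
Net reactance X = X_L − X_C = 754.2 Ω
Z = 304.0 + j754.2 Ω
|Z| = √(304.0² + 754.2²) = 813.2 Ω
I = V/|Z| = 1.12/813.2 = 1.377 mA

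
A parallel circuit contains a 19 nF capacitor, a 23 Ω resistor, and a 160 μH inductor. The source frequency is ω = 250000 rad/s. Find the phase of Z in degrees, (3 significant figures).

X_L = ωL = 40.0 Ω
X_C = 1/(ωC) = 211 Ω
Parallel: admittances add. Y = 1/R + 1/(jωL) + jωC
Y = (0.0435 − j0.0203) S
|Y| = 0.0480 S → |Z| = 1/|Y| = 20.8 Ω, ∠Z = −∠Y = 25.0°

25.0°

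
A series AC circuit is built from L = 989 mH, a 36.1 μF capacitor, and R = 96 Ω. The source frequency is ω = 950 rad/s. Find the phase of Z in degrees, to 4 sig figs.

83.98°

X_L = ωL = 939.5 Ω
X_C = 1/(ωC) = 29.16 Ω
Net reactance X = X_L − X_C = 910.4 Ω
Z = 96.00 + j910.4 Ω
|Z| = √(96.00² + 910.4²) = 915.4 Ω
∠Z = arctan(910.4/96.00) = 83.98°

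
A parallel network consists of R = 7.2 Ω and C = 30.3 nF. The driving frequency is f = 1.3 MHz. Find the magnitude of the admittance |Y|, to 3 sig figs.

284 mS

ω = 2πf = 8.168e+06 rad/s
X_C = 1/(ωC) = 4.04 Ω
Parallel: admittances add. Y = 1/R + jωC
Y = (0.139 + j0.247) S
|Y| = 0.284 S → |Z| = 1/|Y| = 3.52 Ω, ∠Z = −∠Y = -60.7°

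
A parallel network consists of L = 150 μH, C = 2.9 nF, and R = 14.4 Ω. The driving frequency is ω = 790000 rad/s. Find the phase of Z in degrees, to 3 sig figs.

X_L = ωL = 118 Ω
X_C = 1/(ωC) = 436 Ω
Parallel: admittances add. Y = 1/R + 1/(jωL) + jωC
Y = (0.0694 − j0.00615) S
|Y| = 0.0697 S → |Z| = 1/|Y| = 14.3 Ω, ∠Z = −∠Y = 5.06°

5.06°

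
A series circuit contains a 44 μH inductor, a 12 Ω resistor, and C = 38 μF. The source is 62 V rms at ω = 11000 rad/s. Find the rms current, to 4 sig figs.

X_L = ωL = 0.4840 Ω
X_C = 1/(ωC) = 2.392 Ω
Net reactance X = X_L − X_C = -1.908 Ω
Z = 12.00 − j1.908 Ω
|Z| = √(12.00² + 1.908²) = 12.15 Ω
I = V/|Z| = 62/12.15 = 5.103 A

5.103 A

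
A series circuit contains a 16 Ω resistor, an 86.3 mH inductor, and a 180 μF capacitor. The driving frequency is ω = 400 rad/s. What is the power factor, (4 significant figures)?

X_L = ωL = 34.52 Ω
X_C = 1/(ωC) = 13.89 Ω
Net reactance X = X_L − X_C = 20.63 Ω
Z = 16.00 + j20.63 Ω
|Z| = √(16.00² + 20.63²) = 26.11 Ω
∠Z = arctan(20.63/16.00) = 52.21°
cos φ = cos(52.21°) = 0.6128

0.6128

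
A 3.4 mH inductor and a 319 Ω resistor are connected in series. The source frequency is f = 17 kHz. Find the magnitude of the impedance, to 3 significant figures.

ω = 2πf = 106800 rad/s
X_L = ωL = 363 Ω
Z = 319 + j363 Ω
|Z| = √(319² + 363²) = 483 Ω

483 Ω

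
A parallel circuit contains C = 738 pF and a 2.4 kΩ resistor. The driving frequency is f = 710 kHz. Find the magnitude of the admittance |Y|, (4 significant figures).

3.319 mS

ω = 2πf = 4.461e+06 rad/s
X_C = 1/(ωC) = 303.7 Ω
Parallel: admittances add. Y = 1/R + jωC
Y = (0.0004167 + j0.003292) S
|Y| = 0.003319 S → |Z| = 1/|Y| = 301.3 Ω, ∠Z = −∠Y = -82.79°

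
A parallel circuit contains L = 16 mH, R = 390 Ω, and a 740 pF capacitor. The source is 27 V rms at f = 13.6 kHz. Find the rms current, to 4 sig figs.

ω = 2πf = 85450 rad/s
X_L = ωL = 1367 Ω
X_C = 1/(ωC) = 15810 Ω
Parallel: admittances add. Y = 1/R + 1/(jωL) + jωC
Y = (0.002564 − j0.0006682) S
|Y| = 0.002650 S → |Z| = 1/|Y| = 377.4 Ω, ∠Z = −∠Y = 14.61°
I = V/|Z| = 27/377.4 = 71.54 mA

71.54 mA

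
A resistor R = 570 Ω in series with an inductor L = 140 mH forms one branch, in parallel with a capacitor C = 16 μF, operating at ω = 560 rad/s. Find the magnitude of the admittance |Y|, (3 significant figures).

X_L = ωL = 78.4 Ω
X_C = 1/(ωC) = 112 Ω
Branch 1 (R+jX_L): Z₁ = 570 + j78.4 Ω, |Z₁| = 575 Ω
Branch 2 (−jX_C): Z₂ = −j112 Ω
Parallel: Z = Z₁Z₂/(Z₁+Z₂), |Z| = 112 Ω, ∠Z = -78.8°
|Y| = 1/|Z| = 8.89 mS

8.89 mS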